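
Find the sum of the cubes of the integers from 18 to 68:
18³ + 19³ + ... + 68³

Use ∑_{k=1}^{n} k³ = [n(n+1)/2]², then subtract the first 17 terms.
∑_{k=1}^{68} k³ = [68×69/2]² = 2346² = 5503716
∑_{k=1}^{17} k³ = [17×18/2]² = 153² = 23409
∑_{k=18}^{68} k³ = 5503716 - 23409 = 5480307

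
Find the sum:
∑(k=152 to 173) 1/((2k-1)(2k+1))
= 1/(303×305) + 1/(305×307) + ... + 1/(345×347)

Partial fractions: 1/((2k-1)(2k+1)) = (1/2)[1/(2k-1) - 1/(2k+1)]
The series telescopes:
= (1/2)[1/303 - 1/347]
= 22/105141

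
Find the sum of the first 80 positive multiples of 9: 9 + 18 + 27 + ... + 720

Factor out 9: = 9(1 + 2 + ... + 80) = 9 × n(n+1)/2
= 9 × 80×81/2
= 9 × 3240
= 29160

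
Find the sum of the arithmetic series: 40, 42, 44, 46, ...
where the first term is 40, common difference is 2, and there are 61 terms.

Sₙ = n/2 × (first + last)
Last term = a + (n-1)d = 40 + (61-1)×2 = 160
S_61 = 61/2 × (40 + 160)
S_61 = 61/2 × 200 = 6100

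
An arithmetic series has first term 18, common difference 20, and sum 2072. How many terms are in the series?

Using S = n/2 × [2a + (n-1)d]
2072 = n/2 × [2(18) + (n-1)(20)]
2072 = n/2 × [36 + 20n - 20]
4144 = n × [16 + 20n]
20n² + (16)n - 4144 = 0
Discriminant: Δ = (16)² - 4(20)(-4144) = 256 + 331520 = 331776
√Δ = 576
n = [-(16) + √Δ] / (2·20) = (-16 + 576) / 40 = 560 / 40 = 14
(The negative root is discarded since n must be a positive integer.)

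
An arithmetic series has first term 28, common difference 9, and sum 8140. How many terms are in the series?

Using S = n/2 × [2a + (n-1)d]
8140 = n/2 × [2(28) + (n-1)(9)]
8140 = n/2 × [56 + 9n - 9]
16280 = n × [47 + 9n]
9n² + (47)n - 16280 = 0
Discriminant: Δ = (47)² - 4(9)(-16280) = 2209 + 586080 = 588289
√Δ = 767
n = [-(47) + √Δ] / (2·9) = (-47 + 767) / 18 = 720 / 18 = 40
(The negative root is discarded since n must be a positive integer.)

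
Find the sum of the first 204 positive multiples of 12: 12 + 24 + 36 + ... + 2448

Factor out 12: = 12(1 + 2 + ... + 204) = 12 × n(n+1)/2
= 12 × 204×205/2
= 12 × 20910
= 250920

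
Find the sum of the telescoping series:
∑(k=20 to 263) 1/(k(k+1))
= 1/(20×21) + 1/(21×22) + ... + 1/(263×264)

Partial fractions: 1/(k(k+1)) = 1/k - 1/(k+1)
The series telescopes:
= (1/20 - 1/21) + (1/21 - 1/22) + ... + (1/263 - 1/264)
= 1/20 - 1/264
= 61/1320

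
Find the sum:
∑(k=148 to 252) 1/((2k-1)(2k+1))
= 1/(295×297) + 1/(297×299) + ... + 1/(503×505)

Partial fractions: 1/((2k-1)(2k+1)) = (1/2)[1/(2k-1) - 1/(2k+1)]
The series telescopes:
= (1/2)[1/295 - 1/505]
= 21/29795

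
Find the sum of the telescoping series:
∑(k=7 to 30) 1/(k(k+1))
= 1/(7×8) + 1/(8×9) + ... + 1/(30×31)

Partial fractions: 1/(k(k+1)) = 1/k - 1/(k+1)
The series telescopes:
= (1/7 - 1/8) + (1/8 - 1/9) + ... + (1/30 - 1/31)
= 1/7 - 1/31
= 24/217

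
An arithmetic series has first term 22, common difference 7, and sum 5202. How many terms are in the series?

Using S = n/2 × [2a + (n-1)d]
5202 = n/2 × [2(22) + (n-1)(7)]
5202 = n/2 × [44 + 7n - 7]
10404 = n × [37 + 7n]
7n² + (37)n - 10404 = 0
Discriminant: Δ = (37)² - 4(7)(-10404) = 1369 + 291312 = 292681
√Δ = 541
n = [-(37) + √Δ] / (2·7) = (-37 + 541) / 14 = 504 / 14 = 36
(The negative root is discarded since n must be a positive integer.)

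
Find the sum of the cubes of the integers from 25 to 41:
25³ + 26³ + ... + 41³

Use ∑_{k=1}^{n} k³ = [n(n+1)/2]², then subtract the first 24 terms.
∑_{k=1}^{41} k³ = [41×42/2]² = 861² = 741321
∑_{k=1}^{24} k³ = [24×25/2]² = 300² = 90000
∑_{k=25}^{41} k³ = 741321 - 90000 = 651321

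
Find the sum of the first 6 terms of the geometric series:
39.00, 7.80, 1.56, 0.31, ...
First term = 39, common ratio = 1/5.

Sₙ = a(1 - rⁿ) / (1 - r)
S_6 = 39(1 - (1/5)^6) / (1 - (1/5))
S_6 = 39(1 - (1/15625)) / (4/5)
S_6 = 152334/3125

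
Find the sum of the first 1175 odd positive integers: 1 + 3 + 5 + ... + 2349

Sum of first n odd numbers = n²
= 1175²
= 1380625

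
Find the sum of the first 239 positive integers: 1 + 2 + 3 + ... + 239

Formula: ∑k = n(n+1)/2
= 239×240/2
= 57360/2
= 28680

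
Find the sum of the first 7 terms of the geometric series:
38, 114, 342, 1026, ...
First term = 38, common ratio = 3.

Sₙ = a(1 - rⁿ) / (1 - r)
S_7 = 38(1 - 3^7) / (1 - 3)
S_7 = 38(1 - 2187) / (-2)
S_7 = 41534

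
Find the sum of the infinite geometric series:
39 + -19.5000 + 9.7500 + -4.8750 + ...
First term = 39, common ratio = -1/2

For |r| < 1, S = a / (1 - r)
S = 39 / (1 - (-1/2))
S = 39 / (3/2)
S = 26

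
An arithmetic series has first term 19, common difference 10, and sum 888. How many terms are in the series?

Using S = n/2 × [2a + (n-1)d]
888 = n/2 × [2(19) + (n-1)(10)]
888 = n/2 × [38 + 10n - 10]
1776 = n × [28 + 10n]
10n² + (28)n - 1776 = 0
Discriminant: Δ = (28)² - 4(10)(-1776) = 784 + 71040 = 71824
√Δ = 268
n = [-(28) + √Δ] / (2·10) = (-28 + 268) / 20 = 240 / 20 = 12
(The negative root is discarded since n must be a positive integer.)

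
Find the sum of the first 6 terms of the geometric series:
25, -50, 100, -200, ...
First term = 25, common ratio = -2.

Sₙ = a(1 - rⁿ) / (1 - r)
S_6 = 25(1 - (-2)^6) / (1 - (-2))
S_6 = 25(1 - 64) / (3)
S_6 = -525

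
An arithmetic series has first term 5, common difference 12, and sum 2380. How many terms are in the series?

Using S = n/2 × [2a + (n-1)d]
2380 = n/2 × [2(5) + (n-1)(12)]
2380 = n/2 × [10 + 12n - 12]
4760 = n × [-2 + 12n]
12n² + (-2)n - 4760 = 0
Discriminant: Δ = (-2)² - 4(12)(-4760) = 4 + 228480 = 228484
√Δ = 478
n = [-(-2) + √Δ] / (2·12) = (2 + 478) / 24 = 480 / 24 = 20
(The negative root is discarded since n must be a positive integer.)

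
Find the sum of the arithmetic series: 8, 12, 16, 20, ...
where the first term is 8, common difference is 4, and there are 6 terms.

Sₙ = n/2 × (first + last)
Last term = a + (n-1)d = 8 + (6-1)×4 = 28
S_6 = 6/2 × (8 + 28)
S_6 = 6/2 × 36 = 108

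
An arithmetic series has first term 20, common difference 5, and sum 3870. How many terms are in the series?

Using S = n/2 × [2a + (n-1)d]
3870 = n/2 × [2(20) + (n-1)(5)]
3870 = n/2 × [40 + 5n - 5]
7740 = n × [35 + 5n]
5n² + (35)n - 7740 = 0
Discriminant: Δ = (35)² - 4(5)(-7740) = 1225 + 154800 = 156025
√Δ = 395
n = [-(35) + √Δ] / (2·5) = (-35 + 395) / 10 = 360 / 10 = 36
(The negative root is discarded since n must be a positive integer.)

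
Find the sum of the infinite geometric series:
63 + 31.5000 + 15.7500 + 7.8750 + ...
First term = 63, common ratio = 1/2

For |r| < 1, S = a / (1 - r)
S = 63 / (1 - (1/2))
S = 63 / (1/2)
S = 126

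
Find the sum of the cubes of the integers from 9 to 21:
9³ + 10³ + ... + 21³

Use ∑_{k=1}^{n} k³ = [n(n+1)/2]², then subtract the first 8 terms.
∑_{k=1}^{21} k³ = [21×22/2]² = 231² = 53361
∑_{k=1}^{8} k³ = [8×9/2]² = 36² = 1296
∑_{k=9}^{21} k³ = 53361 - 1296 = 52065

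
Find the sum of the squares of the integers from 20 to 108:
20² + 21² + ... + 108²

Use ∑_{k=1}^{n} k² = n(n+1)(2n+1)/6, then subtract the first 19 terms.
∑_{k=1}^{108} k² = 108×109×217/6 = 425754
∑_{k=1}^{19} k² = 19×20×39/6 = 2470
∑_{k=20}^{108} k² = 425754 - 2470 = 423284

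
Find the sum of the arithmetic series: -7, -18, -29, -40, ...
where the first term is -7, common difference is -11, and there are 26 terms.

Sₙ = n/2 × (first + last)
Last term = a + (n-1)d = -7 + (26-1)×(-11) = -282
S_26 = 26/2 × (-7 + (-282))
S_26 = 26/2 × (-289) = -3757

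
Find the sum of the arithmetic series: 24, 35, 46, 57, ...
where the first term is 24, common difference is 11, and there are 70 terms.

Sₙ = n/2 × (first + last)
Last term = a + (n-1)d = 24 + (70-1)×11 = 783
S_70 = 70/2 × (24 + 783)
S_70 = 70/2 × 807 = 28245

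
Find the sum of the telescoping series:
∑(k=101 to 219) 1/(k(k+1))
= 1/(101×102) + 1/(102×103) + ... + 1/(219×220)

Partial fractions: 1/(k(k+1)) = 1/k - 1/(k+1)
The series telescopes:
= (1/101 - 1/102) + (1/102 - 1/103) + ... + (1/219 - 1/220)
= 1/101 - 1/220
= 119/22220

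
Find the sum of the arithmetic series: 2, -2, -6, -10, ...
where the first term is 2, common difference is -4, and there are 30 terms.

Sₙ = n/2 × (first + last)
Last term = a + (n-1)d = 2 + (30-1)×(-4) = -114
S_30 = 30/2 × (2 + (-114))
S_30 = 30/2 × (-112) = -1680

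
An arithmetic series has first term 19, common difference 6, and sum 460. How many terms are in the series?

Using S = n/2 × [2a + (n-1)d]
460 = n/2 × [2(19) + (n-1)(6)]
460 = n/2 × [38 + 6n - 6]
920 = n × [32 + 6n]
6n² + (32)n - 920 = 0
Discriminant: Δ = (32)² - 4(6)(-920) = 1024 + 22080 = 23104
√Δ = 152
n = [-(32) + √Δ] / (2·6) = (-32 + 152) / 12 = 120 / 12 = 10
(The negative root is discarded since n must be a positive integer.)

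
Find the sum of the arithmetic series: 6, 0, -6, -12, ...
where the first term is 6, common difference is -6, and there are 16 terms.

Sₙ = n/2 × (first + last)
Last term = a + (n-1)d = 6 + (16-1)×(-6) = -84
S_16 = 16/2 × (6 + (-84))
S_16 = 16/2 × (-78) = -624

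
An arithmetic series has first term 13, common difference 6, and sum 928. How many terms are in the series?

Using S = n/2 × [2a + (n-1)d]
928 = n/2 × [2(13) + (n-1)(6)]
928 = n/2 × [26 + 6n - 6]
1856 = n × [20 + 6n]
6n² + (20)n - 1856 = 0
Discriminant: Δ = (20)² - 4(6)(-1856) = 400 + 44544 = 44944
√Δ = 212
n = [-(20) + √Δ] / (2·6) = (-20 + 212) / 12 = 192 / 12 = 16
(The negative root is discarded since n must be a positive integer.)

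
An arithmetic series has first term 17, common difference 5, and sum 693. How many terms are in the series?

Using S = n/2 × [2a + (n-1)d]
693 = n/2 × [2(17) + (n-1)(5)]
693 = n/2 × [34 + 5n - 5]
1386 = n × [29 + 5n]
5n² + (29)n - 1386 = 0
Discriminant: Δ = (29)² - 4(5)(-1386) = 841 + 27720 = 28561
√Δ = 169
n = [-(29) + √Δ] / (2·5) = (-29 + 169) / 10 = 140 / 10 = 14
(The negative root is discarded since n must be a positive integer.)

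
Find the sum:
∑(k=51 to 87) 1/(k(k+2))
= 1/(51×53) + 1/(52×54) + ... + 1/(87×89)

Partial fractions: 1/(k(k+2)) = (1/2)[1/k - 1/(k+2)]
Telescoping leaves the first two and last two terms:
= (1/2)[1/51 + 1/52 - 1/88 - 1/89]
= 84323/10385232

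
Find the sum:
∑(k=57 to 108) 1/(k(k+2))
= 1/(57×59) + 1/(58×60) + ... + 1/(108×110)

Partial fractions: 1/(k(k+2)) = (1/2)[1/k - 1/(k+2)]
Telescoping leaves the first two and last two terms:
= (1/2)[1/57 + 1/58 - 1/109 - 1/110]
= 163709/19819470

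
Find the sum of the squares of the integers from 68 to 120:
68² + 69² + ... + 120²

Use ∑_{k=1}^{n} k² = n(n+1)(2n+1)/6, then subtract the first 67 terms.
∑_{k=1}^{120} k² = 120×121×241/6 = 583220
∑_{k=1}^{67} k² = 67×68×135/6 = 102510
∑_{k=68}^{120} k² = 583220 - 102510 = 480710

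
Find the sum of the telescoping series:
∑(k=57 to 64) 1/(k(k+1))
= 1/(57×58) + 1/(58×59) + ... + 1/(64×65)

Partial fractions: 1/(k(k+1)) = 1/k - 1/(k+1)
The series telescopes:
= (1/57 - 1/58) + (1/58 - 1/59) + ... + (1/64 - 1/65)
= 1/57 - 1/65
= 8/3705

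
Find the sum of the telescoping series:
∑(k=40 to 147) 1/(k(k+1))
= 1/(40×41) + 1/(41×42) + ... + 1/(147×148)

Partial fractions: 1/(k(k+1)) = 1/k - 1/(k+1)
The series telescopes:
= (1/40 - 1/41) + (1/41 - 1/42) + ... + (1/147 - 1/148)
= 1/40 - 1/148
= 27/1480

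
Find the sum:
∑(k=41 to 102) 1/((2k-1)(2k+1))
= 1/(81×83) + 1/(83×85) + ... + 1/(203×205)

Partial fractions: 1/((2k-1)(2k+1)) = (1/2)[1/(2k-1) - 1/(2k+1)]
The series telescopes:
= (1/2)[1/81 - 1/205]
= 62/16605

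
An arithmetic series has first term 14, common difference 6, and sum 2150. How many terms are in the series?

Using S = n/2 × [2a + (n-1)d]
2150 = n/2 × [2(14) + (n-1)(6)]
2150 = n/2 × [28 + 6n - 6]
4300 = n × [22 + 6n]
6n² + (22)n - 4300 = 0
Discriminant: Δ = (22)² - 4(6)(-4300) = 484 + 103200 = 103684
√Δ = 322
n = [-(22) + √Δ] / (2·6) = (-22 + 322) / 12 = 300 / 12 = 25
(The negative root is discarded since n must be a positive integer.)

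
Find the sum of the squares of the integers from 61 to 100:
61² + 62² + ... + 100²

Use ∑_{k=1}^{n} k² = n(n+1)(2n+1)/6, then subtract the first 60 terms.
∑_{k=1}^{100} k² = 100×101×201/6 = 338350
∑_{k=1}^{60} k² = 60×61×121/6 = 73810
∑_{k=61}^{100} k² = 338350 - 73810 = 264540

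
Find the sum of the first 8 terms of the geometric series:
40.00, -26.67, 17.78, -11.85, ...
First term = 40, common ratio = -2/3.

Sₙ = a(1 - rⁿ) / (1 - r)
S_8 = 40(1 - (-2/3)^8) / (1 - (-2/3))
S_8 = 40(1 - (256/6561)) / (5/3)
S_8 = 50440/2187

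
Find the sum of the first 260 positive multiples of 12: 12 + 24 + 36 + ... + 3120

Factor out 12: = 12(1 + 2 + ... + 260) = 12 × n(n+1)/2
= 12 × 260×261/2
= 12 × 33930
= 407160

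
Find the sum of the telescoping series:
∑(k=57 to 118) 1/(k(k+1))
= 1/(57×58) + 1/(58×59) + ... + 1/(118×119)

Partial fractions: 1/(k(k+1)) = 1/k - 1/(k+1)
The series telescopes:
= (1/57 - 1/58) + (1/58 - 1/59) + ... + (1/118 - 1/119)
= 1/57 - 1/119
= 62/6783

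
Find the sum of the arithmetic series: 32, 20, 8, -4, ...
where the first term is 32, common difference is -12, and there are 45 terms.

Sₙ = n/2 × (first + last)
Last term = a + (n-1)d = 32 + (45-1)×(-12) = -496
S_45 = 45/2 × (32 + (-496))
S_45 = 45/2 × (-464) = -10440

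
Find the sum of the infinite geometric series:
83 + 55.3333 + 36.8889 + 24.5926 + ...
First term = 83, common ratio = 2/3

For |r| < 1, S = a / (1 - r)
S = 83 / (1 - (2/3))
S = 83 / (1/3)
S = 249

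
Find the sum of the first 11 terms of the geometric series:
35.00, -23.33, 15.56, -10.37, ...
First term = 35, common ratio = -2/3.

Sₙ = a(1 - rⁿ) / (1 - r)
S_11 = 35(1 - (-2/3)^11) / (1 - (-2/3))
S_11 = 35(1 - (-2048/177147)) / (5/3)
S_11 = 1254365/59049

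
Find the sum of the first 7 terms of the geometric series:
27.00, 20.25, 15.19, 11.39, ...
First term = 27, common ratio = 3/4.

Sₙ = a(1 - rⁿ) / (1 - r)
S_7 = 27(1 - (3/4)^7) / (1 - (3/4))
S_7 = 27(1 - (2187/16384)) / (1/4)
S_7 = 383319/4096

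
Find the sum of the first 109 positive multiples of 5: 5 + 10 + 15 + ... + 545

Factor out 5: = 5(1 + 2 + ... + 109) = 5 × n(n+1)/2
= 5 × 109×110/2
= 5 × 5995
= 29975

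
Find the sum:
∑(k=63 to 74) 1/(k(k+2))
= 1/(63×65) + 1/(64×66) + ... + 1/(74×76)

Partial fractions: 1/(k(k+2)) = (1/2)[1/k - 1/(k+2)]
Telescoping leaves the first two and last two terms:
= (1/2)[1/63 + 1/64 - 1/75 - 1/76]
= 9589/3830400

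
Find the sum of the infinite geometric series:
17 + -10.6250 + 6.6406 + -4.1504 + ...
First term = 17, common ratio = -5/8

For |r| < 1, S = a / (1 - r)
S = 17 / (1 - (-5/8))
S = 17 / (13/8)
S = 136/13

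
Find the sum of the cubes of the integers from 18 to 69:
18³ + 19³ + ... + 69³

Use ∑_{k=1}^{n} k³ = [n(n+1)/2]², then subtract the first 17 terms.
∑_{k=1}^{69} k³ = [69×70/2]² = 2415² = 5832225
∑_{k=1}^{17} k³ = [17×18/2]² = 153² = 23409
∑_{k=18}^{69} k³ = 5832225 - 23409 = 5808816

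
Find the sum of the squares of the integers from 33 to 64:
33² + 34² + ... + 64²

Use ∑_{k=1}^{n} k² = n(n+1)(2n+1)/6, then subtract the first 32 terms.
∑_{k=1}^{64} k² = 64×65×129/6 = 89440
∑_{k=1}^{32} k² = 32×33×65/6 = 11440
∑_{k=33}^{64} k² = 89440 - 11440 = 78000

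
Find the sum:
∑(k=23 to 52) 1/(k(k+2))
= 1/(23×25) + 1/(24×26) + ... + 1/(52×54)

Partial fractions: 1/(k(k+2)) = (1/2)[1/k - 1/(k+2)]
Telescoping leaves the first two and last two terms:
= (1/2)[1/23 + 1/24 - 1/53 - 1/54]
= 12575/526608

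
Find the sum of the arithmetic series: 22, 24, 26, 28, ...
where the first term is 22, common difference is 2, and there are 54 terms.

Sₙ = n/2 × (first + last)
Last term = a + (n-1)d = 22 + (54-1)×2 = 128
S_54 = 54/2 × (22 + 128)
S_54 = 54/2 × 150 = 4050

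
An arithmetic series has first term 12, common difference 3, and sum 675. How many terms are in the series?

Using S = n/2 × [2a + (n-1)d]
675 = n/2 × [2(12) + (n-1)(3)]
675 = n/2 × [24 + 3n - 3]
1350 = n × [21 + 3n]
3n² + (21)n - 1350 = 0
Discriminant: Δ = (21)² - 4(3)(-1350) = 441 + 16200 = 16641
√Δ = 129
n = [-(21) + √Δ] / (2·3) = (-21 + 129) / 6 = 108 / 6 = 18
(The negative root is discarded since n must be a positive integer.)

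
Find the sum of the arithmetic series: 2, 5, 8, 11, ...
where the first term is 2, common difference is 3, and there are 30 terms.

Sₙ = n/2 × (first + last)
Last term = a + (n-1)d = 2 + (30-1)×3 = 89
S_30 = 30/2 × (2 + 89)
S_30 = 30/2 × 91 = 1365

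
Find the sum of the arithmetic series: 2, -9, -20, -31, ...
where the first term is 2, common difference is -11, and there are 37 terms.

Sₙ = n/2 × (first + last)
Last term = a + (n-1)d = 2 + (37-1)×(-11) = -394
S_37 = 37/2 × (2 + (-394))
S_37 = 37/2 × (-392) = -7252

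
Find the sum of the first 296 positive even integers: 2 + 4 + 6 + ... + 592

Sum of first n even numbers = n(n+1)
= 296×297
= 87912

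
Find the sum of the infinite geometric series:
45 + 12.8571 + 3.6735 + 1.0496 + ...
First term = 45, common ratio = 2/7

For |r| < 1, S = a / (1 - r)
S = 45 / (1 - (2/7))
S = 45 / (5/7)
S = 63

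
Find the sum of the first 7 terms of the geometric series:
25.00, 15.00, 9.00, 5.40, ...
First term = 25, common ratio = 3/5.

Sₙ = a(1 - rⁿ) / (1 - r)
S_7 = 25(1 - (3/5)^7) / (1 - (3/5))
S_7 = 25(1 - (2187/78125)) / (2/5)
S_7 = 37969/625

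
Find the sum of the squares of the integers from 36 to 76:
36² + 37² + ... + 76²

Use ∑_{k=1}^{n} k² = n(n+1)(2n+1)/6, then subtract the first 35 terms.
∑_{k=1}^{76} k² = 76×77×153/6 = 149226
∑_{k=1}^{35} k² = 35×36×71/6 = 14910
∑_{k=36}^{76} k² = 149226 - 14910 = 134316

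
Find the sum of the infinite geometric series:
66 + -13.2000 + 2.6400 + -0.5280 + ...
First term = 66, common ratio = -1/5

For |r| < 1, S = a / (1 - r)
S = 66 / (1 - (-1/5))
S = 66 / (6/5)
S = 55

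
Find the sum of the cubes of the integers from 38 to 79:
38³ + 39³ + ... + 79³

Use ∑_{k=1}^{n} k³ = [n(n+1)/2]², then subtract the first 37 terms.
∑_{k=1}^{79} k³ = [79×80/2]² = 3160² = 9985600
∑_{k=1}^{37} k³ = [37×38/2]² = 703² = 494209
∑_{k=38}^{79} k³ = 9985600 - 494209 = 9491391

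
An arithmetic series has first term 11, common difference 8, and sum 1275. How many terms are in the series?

Using S = n/2 × [2a + (n-1)d]
1275 = n/2 × [2(11) + (n-1)(8)]
1275 = n/2 × [22 + 8n - 8]
2550 = n × [14 + 8n]
8n² + (14)n - 2550 = 0
Discriminant: Δ = (14)² - 4(8)(-2550) = 196 + 81600 = 81796
√Δ = 286
n = [-(14) + √Δ] / (2·8) = (-14 + 286) / 16 = 272 / 16 = 17
(The negative root is discarded since n must be a positive integer.)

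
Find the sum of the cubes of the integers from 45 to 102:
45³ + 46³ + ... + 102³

Use ∑_{k=1}^{n} k³ = [n(n+1)/2]², then subtract the first 44 terms.
∑_{k=1}^{102} k³ = [102×103/2]² = 5253² = 27594009
∑_{k=1}^{44} k³ = [44×45/2]² = 990² = 980100
∑_{k=45}^{102} k³ = 27594009 - 980100 = 26613909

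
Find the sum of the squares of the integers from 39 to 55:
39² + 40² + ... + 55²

Use ∑_{k=1}^{n} k² = n(n+1)(2n+1)/6, then subtract the first 38 terms.
∑_{k=1}^{55} k² = 55×56×111/6 = 56980
∑_{k=1}^{38} k² = 38×39×77/6 = 19019
∑_{k=39}^{55} k² = 56980 - 19019 = 37961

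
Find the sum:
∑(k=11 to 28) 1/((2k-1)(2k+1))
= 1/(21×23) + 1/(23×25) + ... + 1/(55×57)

Partial fractions: 1/((2k-1)(2k+1)) = (1/2)[1/(2k-1) - 1/(2k+1)]
The series telescopes:
= (1/2)[1/21 - 1/57]
= 2/133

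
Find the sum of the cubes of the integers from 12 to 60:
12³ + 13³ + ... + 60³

Use ∑_{k=1}^{n} k³ = [n(n+1)/2]², then subtract the first 11 terms.
∑_{k=1}^{60} k³ = [60×61/2]² = 1830² = 3348900
∑_{k=1}^{11} k³ = [11×12/2]² = 66² = 4356
∑_{k=12}^{60} k³ = 3348900 - 4356 = 3344544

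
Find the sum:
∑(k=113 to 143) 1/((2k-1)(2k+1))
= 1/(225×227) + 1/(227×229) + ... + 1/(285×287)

Partial fractions: 1/((2k-1)(2k+1)) = (1/2)[1/(2k-1) - 1/(2k+1)]
The series telescopes:
= (1/2)[1/225 - 1/287]
= 31/64575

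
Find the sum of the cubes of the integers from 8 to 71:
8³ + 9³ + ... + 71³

Use ∑_{k=1}^{n} k³ = [n(n+1)/2]², then subtract the first 7 terms.
∑_{k=1}^{71} k³ = [71×72/2]² = 2556² = 6533136
∑_{k=1}^{7} k³ = [7×8/2]² = 28² = 784
∑_{k=8}^{71} k³ = 6533136 - 784 = 6532352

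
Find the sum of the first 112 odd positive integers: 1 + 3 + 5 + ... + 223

Sum of first n odd numbers = n²
= 112²
= 12544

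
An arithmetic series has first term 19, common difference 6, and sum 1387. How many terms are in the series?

Using S = n/2 × [2a + (n-1)d]
1387 = n/2 × [2(19) + (n-1)(6)]
1387 = n/2 × [38 + 6n - 6]
2774 = n × [32 + 6n]
6n² + (32)n - 2774 = 0
Discriminant: Δ = (32)² - 4(6)(-2774) = 1024 + 66576 = 67600
√Δ = 260
n = [-(32) + √Δ] / (2·6) = (-32 + 260) / 12 = 228 / 12 = 19
(The negative root is discarded since n must be a positive integer.)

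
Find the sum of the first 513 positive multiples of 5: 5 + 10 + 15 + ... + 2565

Factor out 5: = 5(1 + 2 + ... + 513) = 5 × n(n+1)/2
= 5 × 513×514/2
= 5 × 131841
= 659205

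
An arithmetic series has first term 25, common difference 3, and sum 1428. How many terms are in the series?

Using S = n/2 × [2a + (n-1)d]
1428 = n/2 × [2(25) + (n-1)(3)]
1428 = n/2 × [50 + 3n - 3]
2856 = n × [47 + 3n]
3n² + (47)n - 2856 = 0
Discriminant: Δ = (47)² - 4(3)(-2856) = 2209 + 34272 = 36481
√Δ = 191
n = [-(47) + √Δ] / (2·3) = (-47 + 191) / 6 = 144 / 6 = 24
(The negative root is discarded since n must be a positive integer.)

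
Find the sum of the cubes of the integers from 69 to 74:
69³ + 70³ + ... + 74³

Use ∑_{k=1}^{n} k³ = [n(n+1)/2]², then subtract the first 68 terms.
∑_{k=1}^{74} k³ = [74×75/2]² = 2775² = 7700625
∑_{k=1}^{68} k³ = [68×69/2]² = 2346² = 5503716
∑_{k=69}^{74} k³ = 7700625 - 5503716 = 2196909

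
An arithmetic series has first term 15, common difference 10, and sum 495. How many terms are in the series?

Using S = n/2 × [2a + (n-1)d]
495 = n/2 × [2(15) + (n-1)(10)]
495 = n/2 × [30 + 10n - 10]
990 = n × [20 + 10n]
10n² + (20)n - 990 = 0
Discriminant: Δ = (20)² - 4(10)(-990) = 400 + 39600 = 40000
√Δ = 200
n = [-(20) + √Δ] / (2·10) = (-20 + 200) / 20 = 180 / 20 = 9
(The negative root is discarded since n must be a positive integer.)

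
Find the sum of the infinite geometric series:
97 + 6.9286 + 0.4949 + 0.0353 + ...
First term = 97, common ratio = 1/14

For |r| < 1, S = a / (1 - r)
S = 97 / (1 - (1/14))
S = 97 / (13/14)
S = 1358/13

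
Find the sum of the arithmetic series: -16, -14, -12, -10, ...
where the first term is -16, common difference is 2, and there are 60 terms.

Sₙ = n/2 × (first + last)
Last term = a + (n-1)d = -16 + (60-1)×2 = 102
S_60 = 60/2 × (-16 + 102)
S_60 = 60/2 × 86 = 2580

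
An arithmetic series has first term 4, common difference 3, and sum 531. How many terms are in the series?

Using S = n/2 × [2a + (n-1)d]
531 = n/2 × [2(4) + (n-1)(3)]
531 = n/2 × [8 + 3n - 3]
1062 = n × [5 + 3n]
3n² + (5)n - 1062 = 0
Discriminant: Δ = (5)² - 4(3)(-1062) = 25 + 12744 = 12769
√Δ = 113
n = [-(5) + √Δ] / (2·3) = (-5 + 113) / 6 = 108 / 6 = 18
(The negative root is discarded since n must be a positive integer.)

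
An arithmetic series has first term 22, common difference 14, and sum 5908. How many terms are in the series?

Using S = n/2 × [2a + (n-1)d]
5908 = n/2 × [2(22) + (n-1)(14)]
5908 = n/2 × [44 + 14n - 14]
11816 = n × [30 + 14n]
14n² + (30)n - 11816 = 0
Discriminant: Δ = (30)² - 4(14)(-11816) = 900 + 661696 = 662596
√Δ = 814
n = [-(30) + √Δ] / (2·14) = (-30 + 814) / 28 = 784 / 28 = 28
(The negative root is discarded since n must be a positive integer.)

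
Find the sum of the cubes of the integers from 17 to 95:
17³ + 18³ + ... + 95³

Use ∑_{k=1}^{n} k³ = [n(n+1)/2]², then subtract the first 16 terms.
∑_{k=1}^{95} k³ = [95×96/2]² = 4560² = 20793600
∑_{k=1}^{16} k³ = [16×17/2]² = 136² = 18496
∑_{k=17}^{95} k³ = 20793600 - 18496 = 20775104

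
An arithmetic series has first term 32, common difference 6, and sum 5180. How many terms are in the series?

Using S = n/2 × [2a + (n-1)d]
5180 = n/2 × [2(32) + (n-1)(6)]
5180 = n/2 × [64 + 6n - 6]
10360 = n × [58 + 6n]
6n² + (58)n - 10360 = 0
Discriminant: Δ = (58)² - 4(6)(-10360) = 3364 + 248640 = 252004
√Δ = 502
n = [-(58) + √Δ] / (2·6) = (-58 + 502) / 12 = 444 / 12 = 37
(The negative root is discarded since n must be a positive integer.)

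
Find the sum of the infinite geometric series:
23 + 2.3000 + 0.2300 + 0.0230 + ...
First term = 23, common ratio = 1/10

For |r| < 1, S = a / (1 - r)
S = 23 / (1 - (1/10))
S = 23 / (9/10)
S = 230/9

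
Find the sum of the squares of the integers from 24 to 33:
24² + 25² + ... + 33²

Use ∑_{k=1}^{n} k² = n(n+1)(2n+1)/6, then subtract the first 23 terms.
∑_{k=1}^{33} k² = 33×34×67/6 = 12529
∑_{k=1}^{23} k² = 23×24×47/6 = 4324
∑_{k=24}^{33} k² = 12529 - 4324 = 8205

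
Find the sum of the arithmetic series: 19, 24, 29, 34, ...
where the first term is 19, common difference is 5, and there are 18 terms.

Sₙ = n/2 × (first + last)
Last term = a + (n-1)d = 19 + (18-1)×5 = 104
S_18 = 18/2 × (19 + 104)
S_18 = 18/2 × 123 = 1107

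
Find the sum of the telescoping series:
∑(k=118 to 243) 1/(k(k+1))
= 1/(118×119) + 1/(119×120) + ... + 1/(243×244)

Partial fractions: 1/(k(k+1)) = 1/k - 1/(k+1)
The series telescopes:
= (1/118 - 1/119) + (1/119 - 1/120) + ... + (1/243 - 1/244)
= 1/118 - 1/244
= 63/14396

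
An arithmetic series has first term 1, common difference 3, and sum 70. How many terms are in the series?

Using S = n/2 × [2a + (n-1)d]
70 = n/2 × [2(1) + (n-1)(3)]
70 = n/2 × [2 + 3n - 3]
140 = n × [-1 + 3n]
3n² + (-1)n - 140 = 0
Discriminant: Δ = (-1)² - 4(3)(-140) = 1 + 1680 = 1681
√Δ = 41
n = [-(-1) + √Δ] / (2·3) = (1 + 41) / 6 = 42 / 6 = 7
(The negative root is discarded since n must be a positive integer.)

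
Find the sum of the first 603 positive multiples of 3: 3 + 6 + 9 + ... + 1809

Factor out 3: = 3(1 + 2 + ... + 603) = 3 × n(n+1)/2
= 3 × 603×604/2
= 3 × 182106
= 546318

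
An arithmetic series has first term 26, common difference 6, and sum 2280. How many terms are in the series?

Using S = n/2 × [2a + (n-1)d]
2280 = n/2 × [2(26) + (n-1)(6)]
2280 = n/2 × [52 + 6n - 6]
4560 = n × [46 + 6n]
6n² + (46)n - 4560 = 0
Discriminant: Δ = (46)² - 4(6)(-4560) = 2116 + 109440 = 111556
√Δ = 334
n = [-(46) + √Δ] / (2·6) = (-46 + 334) / 12 = 288 / 12 = 24
(The negative root is discarded since n must be a positive integer.)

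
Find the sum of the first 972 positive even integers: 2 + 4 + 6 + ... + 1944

Sum of first n even numbers = n(n+1)
= 972×973
= 945756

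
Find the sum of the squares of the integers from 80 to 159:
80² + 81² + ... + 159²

Use ∑_{k=1}^{n} k² = n(n+1)(2n+1)/6, then subtract the first 79 terms.
∑_{k=1}^{159} k² = 159×160×319/6 = 1352560
∑_{k=1}^{79} k² = 79×80×159/6 = 167480
∑_{k=80}^{159} k² = 1352560 - 167480 = 1185080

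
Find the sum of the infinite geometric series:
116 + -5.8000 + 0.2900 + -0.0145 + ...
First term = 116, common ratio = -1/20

For |r| < 1, S = a / (1 - r)
S = 116 / (1 - (-1/20))
S = 116 / (21/20)
S = 2320/21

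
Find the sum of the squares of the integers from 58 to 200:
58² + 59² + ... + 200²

Use ∑_{k=1}^{n} k² = n(n+1)(2n+1)/6, then subtract the first 57 terms.
∑_{k=1}^{200} k² = 200×201×401/6 = 2686700
∑_{k=1}^{57} k² = 57×58×115/6 = 63365
∑_{k=58}^{200} k² = 2686700 - 63365 = 2623335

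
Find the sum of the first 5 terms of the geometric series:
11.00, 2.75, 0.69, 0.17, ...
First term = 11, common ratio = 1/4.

Sₙ = a(1 - rⁿ) / (1 - r)
S_5 = 11(1 - (1/4)^5) / (1 - (1/4))
S_5 = 11(1 - (1/1024)) / (3/4)
S_5 = 3751/256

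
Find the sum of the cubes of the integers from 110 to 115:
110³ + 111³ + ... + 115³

Use ∑_{k=1}^{n} k³ = [n(n+1)/2]², then subtract the first 109 terms.
∑_{k=1}^{115} k³ = [115×116/2]² = 6670² = 44488900
∑_{k=1}^{109} k³ = [109×110/2]² = 5995² = 35940025
∑_{k=110}^{115} k³ = 44488900 - 35940025 = 8548875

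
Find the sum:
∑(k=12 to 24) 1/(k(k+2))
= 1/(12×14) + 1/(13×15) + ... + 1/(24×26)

Partial fractions: 1/(k(k+2)) = (1/2)[1/k - 1/(k+2)]
Telescoping leaves the first two and last two terms:
= (1/2)[1/12 + 1/13 - 1/25 - 1/26]
= 319/7800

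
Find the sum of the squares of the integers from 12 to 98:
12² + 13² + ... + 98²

Use ∑_{k=1}^{n} k² = n(n+1)(2n+1)/6, then subtract the first 11 terms.
∑_{k=1}^{98} k² = 98×99×197/6 = 318549
∑_{k=1}^{11} k² = 11×12×23/6 = 506
∑_{k=12}^{98} k² = 318549 - 506 = 318043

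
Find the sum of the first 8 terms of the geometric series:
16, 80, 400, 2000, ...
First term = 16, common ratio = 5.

Sₙ = a(1 - rⁿ) / (1 - r)
S_8 = 16(1 - 5^8) / (1 - 5)
S_8 = 16(1 - 390625) / (-4)
S_8 = 1562496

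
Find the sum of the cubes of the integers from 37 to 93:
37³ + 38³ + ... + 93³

Use ∑_{k=1}^{n} k³ = [n(n+1)/2]², then subtract the first 36 terms.
∑_{k=1}^{93} k³ = [93×94/2]² = 4371² = 19105641
∑_{k=1}^{36} k³ = [36×37/2]² = 666² = 443556
∑_{k=37}^{93} k³ = 19105641 - 443556 = 18662085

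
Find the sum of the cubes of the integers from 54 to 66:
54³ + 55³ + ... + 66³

Use ∑_{k=1}^{n} k³ = [n(n+1)/2]², then subtract the first 53 terms.
∑_{k=1}^{66} k³ = [66×67/2]² = 2211² = 4888521
∑_{k=1}^{53} k³ = [53×54/2]² = 1431² = 2047761
∑_{k=54}^{66} k³ = 4888521 - 2047761 = 2840760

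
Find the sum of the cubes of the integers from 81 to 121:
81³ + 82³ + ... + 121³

Use ∑_{k=1}^{n} k³ = [n(n+1)/2]², then subtract the first 80 terms.
∑_{k=1}^{121} k³ = [121×122/2]² = 7381² = 54479161
∑_{k=1}^{80} k³ = [80×81/2]² = 3240² = 10497600
∑_{k=81}^{121} k³ = 54479161 - 10497600 = 43981561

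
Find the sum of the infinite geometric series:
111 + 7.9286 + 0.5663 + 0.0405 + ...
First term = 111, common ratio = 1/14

For |r| < 1, S = a / (1 - r)
S = 111 / (1 - (1/14))
S = 111 / (13/14)
S = 1554/13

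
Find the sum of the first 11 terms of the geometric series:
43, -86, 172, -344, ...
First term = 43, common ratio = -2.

Sₙ = a(1 - rⁿ) / (1 - r)
S_11 = 43(1 - (-2)^11) / (1 - (-2))
S_11 = 43(1 - (-2048)) / (3)
S_11 = 29369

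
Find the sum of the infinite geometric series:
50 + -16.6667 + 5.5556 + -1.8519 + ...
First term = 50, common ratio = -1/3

For |r| < 1, S = a / (1 - r)
S = 50 / (1 - (-1/3))
S = 50 / (4/3)
S = 75/2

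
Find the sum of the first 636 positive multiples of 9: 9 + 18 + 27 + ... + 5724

Factor out 9: = 9(1 + 2 + ... + 636) = 9 × n(n+1)/2
= 9 × 636×637/2
= 9 × 202566
= 1823094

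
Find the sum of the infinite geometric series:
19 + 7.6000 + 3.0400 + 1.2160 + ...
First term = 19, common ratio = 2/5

For |r| < 1, S = a / (1 - r)
S = 19 / (1 - (2/5))
S = 19 / (3/5)
S = 95/3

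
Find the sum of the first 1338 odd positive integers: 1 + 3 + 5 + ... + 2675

Sum of first n odd numbers = n²
= 1338²
= 1790244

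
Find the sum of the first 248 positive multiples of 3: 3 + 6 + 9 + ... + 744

Factor out 3: = 3(1 + 2 + ... + 248) = 3 × n(n+1)/2
= 3 × 248×249/2
= 3 × 30876
= 92628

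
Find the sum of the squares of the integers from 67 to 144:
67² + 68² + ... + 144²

Use ∑_{k=1}^{n} k² = n(n+1)(2n+1)/6, then subtract the first 66 terms.
∑_{k=1}^{144} k² = 144×145×289/6 = 1005720
∑_{k=1}^{66} k² = 66×67×133/6 = 98021
∑_{k=67}^{144} k² = 1005720 - 98021 = 907699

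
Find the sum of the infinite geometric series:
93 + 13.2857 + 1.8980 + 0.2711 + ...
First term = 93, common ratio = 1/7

For |r| < 1, S = a / (1 - r)
S = 93 / (1 - (1/7))
S = 93 / (6/7)
S = 217/2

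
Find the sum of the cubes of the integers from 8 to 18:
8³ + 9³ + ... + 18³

Use ∑_{k=1}^{n} k³ = [n(n+1)/2]², then subtract the first 7 terms.
∑_{k=1}^{18} k³ = [18×19/2]² = 171² = 29241
∑_{k=1}^{7} k³ = [7×8/2]² = 28² = 784
∑_{k=8}^{18} k³ = 29241 - 784 = 28457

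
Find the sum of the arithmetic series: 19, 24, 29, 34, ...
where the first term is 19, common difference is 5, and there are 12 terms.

Sₙ = n/2 × (first + last)
Last term = a + (n-1)d = 19 + (12-1)×5 = 74
S_12 = 12/2 × (19 + 74)
S_12 = 12/2 × 93 = 558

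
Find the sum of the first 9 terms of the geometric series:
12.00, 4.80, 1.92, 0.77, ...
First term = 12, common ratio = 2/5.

Sₙ = a(1 - rⁿ) / (1 - r)
S_9 = 12(1 - (2/5)^9) / (1 - (2/5))
S_9 = 12(1 - (512/1953125)) / (3/5)
S_9 = 7810452/390625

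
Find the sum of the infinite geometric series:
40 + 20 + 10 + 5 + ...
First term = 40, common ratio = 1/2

For |r| < 1, S = a / (1 - r)
S = 40 / (1 - (1/2))
S = 40 / (1/2)
S = 80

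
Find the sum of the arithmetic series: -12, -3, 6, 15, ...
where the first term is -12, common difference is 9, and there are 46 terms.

Sₙ = n/2 × (first + last)
Last term = a + (n-1)d = -12 + (46-1)×9 = 393
S_46 = 46/2 × (-12 + 393)
S_46 = 46/2 × 381 = 8763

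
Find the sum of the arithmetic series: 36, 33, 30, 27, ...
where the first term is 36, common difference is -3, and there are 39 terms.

Sₙ = n/2 × (first + last)
Last term = a + (n-1)d = 36 + (39-1)×(-3) = -78
S_39 = 39/2 × (36 + (-78))
S_39 = 39/2 × (-42) = -819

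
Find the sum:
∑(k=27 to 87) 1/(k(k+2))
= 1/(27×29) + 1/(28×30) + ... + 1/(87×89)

Partial fractions: 1/(k(k+2)) = (1/2)[1/k - 1/(k+2)]
Telescoping leaves the first two and last two terms:
= (1/2)[1/27 + 1/28 - 1/88 - 1/89]
= 74237/2960496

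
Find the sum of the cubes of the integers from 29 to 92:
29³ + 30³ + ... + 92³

Use ∑_{k=1}^{n} k³ = [n(n+1)/2]², then subtract the first 28 terms.
∑_{k=1}^{92} k³ = [92×93/2]² = 4278² = 18301284
∑_{k=1}^{28} k³ = [28×29/2]² = 406² = 164836
∑_{k=29}^{92} k³ = 18301284 - 164836 = 18136448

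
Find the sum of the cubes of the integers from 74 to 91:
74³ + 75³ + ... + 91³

Use ∑_{k=1}^{n} k³ = [n(n+1)/2]², then subtract the first 73 terms.
∑_{k=1}^{91} k³ = [91×92/2]² = 4186² = 17522596
∑_{k=1}^{73} k³ = [73×74/2]² = 2701² = 7295401
∑_{k=74}^{91} k³ = 17522596 - 7295401 = 10227195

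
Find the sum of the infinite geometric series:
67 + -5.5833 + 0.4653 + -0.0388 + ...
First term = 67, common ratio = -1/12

For |r| < 1, S = a / (1 - r)
S = 67 / (1 - (-1/12))
S = 67 / (13/12)
S = 804/13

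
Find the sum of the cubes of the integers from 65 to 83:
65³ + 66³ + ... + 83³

Use ∑_{k=1}^{n} k³ = [n(n+1)/2]², then subtract the first 64 terms.
∑_{k=1}^{83} k³ = [83×84/2]² = 3486² = 12152196
∑_{k=1}^{64} k³ = [64×65/2]² = 2080² = 4326400
∑_{k=65}^{83} k³ = 12152196 - 4326400 = 7825796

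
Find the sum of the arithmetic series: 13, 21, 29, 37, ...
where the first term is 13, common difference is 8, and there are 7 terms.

Sₙ = n/2 × (first + last)
Last term = a + (n-1)d = 13 + (7-1)×8 = 61
S_7 = 7/2 × (13 + 61)
S_7 = 7/2 × 74 = 259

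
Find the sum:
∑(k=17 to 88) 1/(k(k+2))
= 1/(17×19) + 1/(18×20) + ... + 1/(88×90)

Partial fractions: 1/(k(k+2)) = (1/2)[1/k - 1/(k+2)]
Telescoping leaves the first two and last two terms:
= (1/2)[1/17 + 1/18 - 1/89 - 1/90]
= 3133/68085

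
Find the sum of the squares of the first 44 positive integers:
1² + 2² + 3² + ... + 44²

Formula: ∑k² = n(n+1)(2n+1)/6
= 44×45×89/6
= 176220/6
= 29370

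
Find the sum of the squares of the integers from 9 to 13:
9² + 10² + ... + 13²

Use ∑_{k=1}^{n} k² = n(n+1)(2n+1)/6, then subtract the first 8 terms.
∑_{k=1}^{13} k² = 13×14×27/6 = 819
∑_{k=1}^{8} k² = 8×9×17/6 = 204
∑_{k=9}^{13} k² = 819 - 204 = 615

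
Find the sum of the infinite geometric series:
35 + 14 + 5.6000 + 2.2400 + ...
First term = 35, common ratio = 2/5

For |r| < 1, S = a / (1 - r)
S = 35 / (1 - (2/5))
S = 35 / (3/5)
S = 175/3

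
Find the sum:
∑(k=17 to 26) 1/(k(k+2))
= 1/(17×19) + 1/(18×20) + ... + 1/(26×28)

Partial fractions: 1/(k(k+2)) = (1/2)[1/k - 1/(k+2)]
Telescoping leaves the first two and last two terms:
= (1/2)[1/17 + 1/18 - 1/27 - 1/28]
= 535/25704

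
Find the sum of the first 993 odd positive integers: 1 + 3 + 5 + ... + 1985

Sum of first n odd numbers = n²
= 993²
= 986049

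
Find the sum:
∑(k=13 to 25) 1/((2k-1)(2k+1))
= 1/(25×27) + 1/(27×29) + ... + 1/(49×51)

Partial fractions: 1/((2k-1)(2k+1)) = (1/2)[1/(2k-1) - 1/(2k+1)]
The series telescopes:
= (1/2)[1/25 - 1/51]
= 13/1275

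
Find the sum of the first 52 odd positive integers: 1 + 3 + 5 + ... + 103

Sum of first n odd numbers = n²
= 52²
= 2704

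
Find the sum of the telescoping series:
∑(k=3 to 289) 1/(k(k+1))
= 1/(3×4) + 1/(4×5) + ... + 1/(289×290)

Partial fractions: 1/(k(k+1)) = 1/k - 1/(k+1)
The series telescopes:
= (1/3 - 1/4) + (1/4 - 1/5) + ... + (1/289 - 1/290)
= 1/3 - 1/290
= 287/870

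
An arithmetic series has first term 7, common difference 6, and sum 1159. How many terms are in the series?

Using S = n/2 × [2a + (n-1)d]
1159 = n/2 × [2(7) + (n-1)(6)]
1159 = n/2 × [14 + 6n - 6]
2318 = n × [8 + 6n]
6n² + (8)n - 2318 = 0
Discriminant: Δ = (8)² - 4(6)(-2318) = 64 + 55632 = 55696
√Δ = 236
n = [-(8) + √Δ] / (2·6) = (-8 + 236) / 12 = 228 / 12 = 19
(The negative root is discarded since n must be a positive integer.)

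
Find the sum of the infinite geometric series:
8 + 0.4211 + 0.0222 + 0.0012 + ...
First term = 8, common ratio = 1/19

For |r| < 1, S = a / (1 - r)
S = 8 / (1 - (1/19))
S = 8 / (18/19)
S = 76/9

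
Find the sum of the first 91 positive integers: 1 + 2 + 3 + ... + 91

Formula: ∑k = n(n+1)/2
= 91×92/2
= 8372/2
= 4186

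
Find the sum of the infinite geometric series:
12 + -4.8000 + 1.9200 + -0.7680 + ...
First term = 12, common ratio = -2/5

For |r| < 1, S = a / (1 - r)
S = 12 / (1 - (-2/5))
S = 12 / (7/5)
S = 60/7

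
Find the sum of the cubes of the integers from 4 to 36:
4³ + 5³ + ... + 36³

Use ∑_{k=1}^{n} k³ = [n(n+1)/2]², then subtract the first 3 terms.
∑_{k=1}^{36} k³ = [36×37/2]² = 666² = 443556
∑_{k=1}^{3} k³ = [3×4/2]² = 6² = 36
∑_{k=4}^{36} k³ = 443556 - 36 = 443520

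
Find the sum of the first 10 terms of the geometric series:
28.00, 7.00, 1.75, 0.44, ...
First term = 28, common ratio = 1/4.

Sₙ = a(1 - rⁿ) / (1 - r)
S_10 = 28(1 - (1/4)^10) / (1 - (1/4))
S_10 = 28(1 - (1/1048576)) / (3/4)
S_10 = 2446675/65536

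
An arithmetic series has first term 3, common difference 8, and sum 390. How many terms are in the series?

Using S = n/2 × [2a + (n-1)d]
390 = n/2 × [2(3) + (n-1)(8)]
390 = n/2 × [6 + 8n - 8]
780 = n × [-2 + 8n]
8n² + (-2)n - 780 = 0
Discriminant: Δ = (-2)² - 4(8)(-780) = 4 + 24960 = 24964
√Δ = 158
n = [-(-2) + √Δ] / (2·8) = (2 + 158) / 16 = 160 / 16 = 10
(The negative root is discarded since n must be a positive integer.)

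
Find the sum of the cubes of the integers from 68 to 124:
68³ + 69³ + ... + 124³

Use ∑_{k=1}^{n} k³ = [n(n+1)/2]², then subtract the first 67 terms.
∑_{k=1}^{124} k³ = [124×125/2]² = 7750² = 60062500
∑_{k=1}^{67} k³ = [67×68/2]² = 2278² = 5189284
∑_{k=68}^{124} k³ = 60062500 - 5189284 = 54873216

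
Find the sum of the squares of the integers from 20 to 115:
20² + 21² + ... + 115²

Use ∑_{k=1}^{n} k² = n(n+1)(2n+1)/6, then subtract the first 19 terms.
∑_{k=1}^{115} k² = 115×116×231/6 = 513590
∑_{k=1}^{19} k² = 19×20×39/6 = 2470
∑_{k=20}^{115} k² = 513590 - 2470 = 511120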